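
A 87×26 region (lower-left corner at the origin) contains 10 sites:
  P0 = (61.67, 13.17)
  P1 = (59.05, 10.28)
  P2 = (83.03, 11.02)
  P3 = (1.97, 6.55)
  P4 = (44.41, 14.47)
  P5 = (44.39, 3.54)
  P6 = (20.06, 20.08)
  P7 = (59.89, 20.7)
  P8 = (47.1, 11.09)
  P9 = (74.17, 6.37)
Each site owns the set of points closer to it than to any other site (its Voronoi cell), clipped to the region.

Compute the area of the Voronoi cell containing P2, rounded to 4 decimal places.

Area of P2's cell: 256.8304

1. box [0,87]×[0,26]: [(0, 0) (87, 0) (87, 26) (0, 26)]
2. ⊥bis P2·P0 via (72.35,12.095): [(71.1326, 0) (87, 0) (87, 26) (73.7496, 26)]  |A|=378.5316
3. ⊥bis P2·P1 via (71.04,10.65): [(71.3133, 1.7951) (71.3686, 0) (87, 0) (87, 26) (73.7496, 26)]  |A|=378.3197
4. ⊥bis P2·P3 via (42.5,8.785): [(71.3133, 1.7951) (71.3686, 0) (87, 0) (87, 26) (73.7496, 26)]  |A|=378.3197
5. ⊥bis P2·P4 via (63.72,12.745): [(71.3133, 1.7951) (71.3686, 0) (87, 0) (87, 26) (73.7496, 26)]  |A|=378.3197
6. ⊥bis P2·P5 via (63.71,7.28): [(71.3133, 1.7951) (71.3686, 0) (87, 0) (87, 26) (73.7496, 26)]  |A|=378.3197
7. ⊥bis P2·P6 via (51.545,15.55): [(71.3133, 1.7951) (71.3686, 0) (87, 0) (87, 26) (73.7496, 26)]  |A|=378.3197
8. ⊥bis P2·P7 via (71.46,15.86): [(73.131, 19.8546) (71.3133, 1.7951) (71.3686, 0) (87, 0) (87, 26) (75.7018, 26)]  |A|=372.3213
9. ⊥bis P2·P8 via (65.065,11.055): [(73.131, 19.8546) (71.3133, 1.7951) (71.3686, 0) (87, 0) (87, 26) (75.7018, 26)]  |A|=372.3213
10. ⊥bis P2·P9 via (78.6,8.695): [(73.131, 19.8546) (73.0686, 19.2344) (83.1634, 0) (87, 0) (87, 26) (75.7018, 26)]  |A|=256.8304
11. canonical 6-gon: [(73.131, 19.8546) (73.0686, 19.2344) (83.1634, 0) (87, 0) (87, 26) (75.7018, 26)]
12. shoelace: 256.8304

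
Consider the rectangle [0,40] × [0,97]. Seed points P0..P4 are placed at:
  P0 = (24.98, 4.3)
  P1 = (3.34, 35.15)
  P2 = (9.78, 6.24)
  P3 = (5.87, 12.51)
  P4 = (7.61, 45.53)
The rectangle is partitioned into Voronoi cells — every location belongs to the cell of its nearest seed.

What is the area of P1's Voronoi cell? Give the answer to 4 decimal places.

1. box [0,40]×[0,97]: [(0, 0) (40, 0) (40, 97) (0, 97)]
2. ⊥bis P1·P0 via (14.16,19.725): [(0, 9.7923) (40, 37.8507) (40, 97) (0, 97)]  |A|=2927.1393
3. ⊥bis P1·P2 via (6.56,20.695): [(0, 19.2337) (19.723, 23.6272) (40, 37.8507) (40, 97) (0, 97)]  |A|=2834.0336
4. ⊥bis P1·P3 via (4.605,23.83): [(0, 23.3154) (22.9317, 25.878) (40, 37.8507) (40, 97) (0, 97)]  |A|=2772.0859
5. ⊥bis P1·P4 via (5.475,40.34): [(0, 42.5922) (0, 23.3154) (22.9317, 25.878) (29.4744, 30.4674)]  |A|=328.3252
6. canonical 4-gon: [(0, 42.5922) (0, 23.3154) (22.9317, 25.878) (29.4744, 30.4674)]
7. shoelace: 328.3252

Area of P1's cell: 328.3252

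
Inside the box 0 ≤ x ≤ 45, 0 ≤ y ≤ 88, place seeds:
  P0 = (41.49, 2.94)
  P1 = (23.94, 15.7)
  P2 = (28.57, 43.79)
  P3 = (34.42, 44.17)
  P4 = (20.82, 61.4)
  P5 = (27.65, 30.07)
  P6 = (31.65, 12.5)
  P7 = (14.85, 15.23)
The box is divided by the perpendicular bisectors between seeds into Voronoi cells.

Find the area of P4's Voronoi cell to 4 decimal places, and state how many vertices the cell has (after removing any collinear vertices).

1. box [0,45]×[0,88]: [(0, 0) (45, 0) (45, 88) (0, 88)]
2. ⊥bis P4·P0 via (31.155,32.17): [(0, 21.1544) (45, 37.0652) (45, 88) (0, 88)]  |A|=2650.0587
3. ⊥bis P4·P1 via (22.38,38.55): [(0, 37.0221) (45, 40.0943) (45, 88) (0, 88)]  |A|=2224.8813
4. ⊥bis P4·P2 via (24.695,52.595): [(0, 41.727) (45, 61.531) (45, 88) (0, 88)]  |A|=1636.695
5. ⊥bis P4·P3 via (27.62,52.785): [(0, 41.727) (30.762, 55.265) (45, 66.5034) (45, 88) (0, 88)]  |A|=1601.2967
6. ⊥bis P4·P5 via (24.235,45.735): [(0, 41.727) (30.762, 55.265) (45, 66.5034) (45, 88) (0, 88)]  |A|=1601.2967
7. ⊥bis P4·P6 via (26.235,36.95): [(0, 41.727) (30.762, 55.265) (45, 66.5034) (45, 88) (0, 88)]  |A|=1601.2967
8. ⊥bis P4·P7 via (17.835,38.315): [(0, 41.727) (30.762, 55.265) (45, 66.5034) (45, 88) (0, 88)]  |A|=1601.2967
9. canonical 5-gon: [(0, 41.727) (30.762, 55.265) (45, 66.5034) (45, 88) (0, 88)]
10. shoelace: 1601.2967

Area of P4's cell: 1601.2967 (5 vertices)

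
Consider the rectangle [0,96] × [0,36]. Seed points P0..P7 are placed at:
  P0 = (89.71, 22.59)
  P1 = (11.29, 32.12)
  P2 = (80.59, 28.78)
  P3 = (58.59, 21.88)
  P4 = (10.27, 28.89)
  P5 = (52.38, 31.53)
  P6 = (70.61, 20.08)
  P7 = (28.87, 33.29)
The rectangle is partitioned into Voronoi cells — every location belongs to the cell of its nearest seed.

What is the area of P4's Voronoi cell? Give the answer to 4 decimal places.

Area of P4's cell: 716.0158

1. box [0,96]×[0,36]: [(0, 0) (96, 0) (96, 36) (0, 36)]
2. ⊥bis P4·P0 via (49.99,25.74): [(0, 0) (47.9487, 0) (50.8037, 36) (0, 36)]  |A|=1777.5424
3. ⊥bis P4·P1 via (10.78,30.505): [(0, 33.9092) (0, 0) (47.9487, 0) (49.4007, 18.309)]  |A|=1276.5152
4. ⊥bis P4·P2 via (45.43,28.835): [(45.4155, 19.5675) (0, 33.9092) (0, 0) (45.3849, 0)]  |A|=1214.0358
5. ⊥bis P4·P3 via (34.43,25.385): [(34.1042, 23.1395) (0, 33.9092) (0, 0) (30.7473, 0)]  |A|=933.9614
6. ⊥bis P4·P5 via (31.325,30.21): [(32.4731, 11.8963) (31.7211, 23.892) (0, 33.9092) (0, 0) (30.7473, 0)]  |A|=919.9507
7. ⊥bis P4·P6 via (40.44,24.485): [(32.4731, 11.8963) (31.7211, 23.892) (0, 33.9092) (0, 0) (30.7473, 0)]  |A|=919.9507
8. ⊥bis P4·P7 via (19.57,31.09): [(20.4292, 27.4579) (0, 33.9092) (0, 0) (26.9246, 0)]  |A|=716.0158
9. canonical 4-gon: [(20.4292, 27.4579) (0, 33.9092) (0, 0) (26.9246, 0)]
10. shoelace: 716.0158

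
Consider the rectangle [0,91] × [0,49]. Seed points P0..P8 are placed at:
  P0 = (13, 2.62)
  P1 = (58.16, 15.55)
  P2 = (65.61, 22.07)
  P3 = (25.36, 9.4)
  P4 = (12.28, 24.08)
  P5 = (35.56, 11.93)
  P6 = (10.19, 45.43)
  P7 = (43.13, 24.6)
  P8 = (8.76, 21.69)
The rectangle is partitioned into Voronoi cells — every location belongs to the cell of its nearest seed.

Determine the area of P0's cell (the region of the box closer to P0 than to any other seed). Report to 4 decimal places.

Area of P0's cell: 221.9307

1. box [0,91]×[0,49]: [(0, 0) (91, 0) (91, 49) (0, 49)]
2. ⊥bis P0·P1 via (35.58,9.085): [(0, 0) (38.1812, 0) (24.1517, 49) (0, 49)]  |A|=1527.156
3. ⊥bis P0·P2 via (39.305,12.345): [(0, 0) (38.1812, 0) (24.1517, 49) (0, 49)]  |A|=1527.156
4. ⊥bis P0·P3 via (19.18,6.01): [(0, 40.9753) (0, 0) (22.4767, 0)]  |A|=460.4958
5. ⊥bis P0·P4 via (12.64,13.35): [(15.1083, 13.4328) (0, 12.9259) (0, 0) (22.4767, 0)]  |A|=248.607
6. ⊥bis P0·P5 via (24.28,7.275): [(15.1083, 13.4328) (0, 12.9259) (0, 0) (22.4767, 0)]  |A|=248.607
7. ⊥bis P0·P6 via (11.595,24.025): [(15.1083, 13.4328) (0, 12.9259) (0, 0) (22.4767, 0)]  |A|=248.607
8. ⊥bis P0·P7 via (28.065,13.61): [(15.1083, 13.4328) (0, 12.9259) (0, 0) (22.4767, 0)]  |A|=248.607
9. ⊥bis P0·P8 via (10.88,12.155): [(15.2734, 13.1318) (0, 9.736) (0, 0) (22.4767, 0)]  |A|=221.9307
10. canonical 4-gon: [(15.2734, 13.1318) (0, 9.736) (0, 0) (22.4767, 0)]
11. shoelace: 221.9307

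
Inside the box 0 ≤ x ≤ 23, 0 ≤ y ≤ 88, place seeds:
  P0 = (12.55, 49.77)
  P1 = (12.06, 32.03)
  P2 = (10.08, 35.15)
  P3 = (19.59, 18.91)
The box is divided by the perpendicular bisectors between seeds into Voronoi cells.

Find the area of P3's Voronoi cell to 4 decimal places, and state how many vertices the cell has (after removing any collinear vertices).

Area of P3's cell: 528.7180 (4 vertices)

1. box [0,23]×[0,88]: [(0, 0) (23, 0) (23, 88) (0, 88)]
2. ⊥bis P3·P0 via (16.07,34.34): [(0, 30.674) (0, 0) (23, 0) (23, 35.9209)]  |A|=765.8416
3. ⊥bis P3·P1 via (15.825,25.47): [(0, 16.3875) (0, 0) (23, 0) (23, 29.588)]  |A|=528.718
4. ⊥bis P3·P2 via (14.835,27.03): [(0, 16.3875) (0, 0) (23, 0) (23, 29.588)]  |A|=528.718
5. canonical 4-gon: [(0, 16.3875) (0, 0) (23, 0) (23, 29.588)]
6. shoelace: 528.718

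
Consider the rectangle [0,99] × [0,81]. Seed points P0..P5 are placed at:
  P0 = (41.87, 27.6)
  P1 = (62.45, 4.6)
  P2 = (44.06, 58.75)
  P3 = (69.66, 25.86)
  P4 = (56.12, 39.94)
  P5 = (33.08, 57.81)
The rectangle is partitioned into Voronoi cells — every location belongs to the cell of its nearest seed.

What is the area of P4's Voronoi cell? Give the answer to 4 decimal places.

Area of P4's cell: 1068.4255

1. box [0,99]×[0,81]: [(0, 0) (99, 0) (99, 81) (0, 81)]
2. ⊥bis P4·P0 via (48.995,33.77): [(78.2386, 0) (99, 0) (99, 81) (8.0955, 81)]  |A|=4522.4685
3. ⊥bis P4·P1 via (59.285,22.27): [(58.9981, 22.2186) (99, 29.3836) (99, 81) (8.0955, 81)]  |A|=3704.1234
4. ⊥bis P4·P2 via (50.09,49.345): [(40.7135, 43.3333) (58.9981, 22.2186) (99, 29.3836) (99, 80.7036)]  |A|=1983.4472
5. ⊥bis P4·P3 via (62.89,32.9): [(40.7135, 43.3333) (55.7196, 26.0046) (99, 67.6251) (99, 80.7036)]  |A|=1068.4255
6. ⊥bis P4·P5 via (44.6,48.875): [(40.7135, 43.3333) (55.7196, 26.0046) (99, 67.6251) (99, 80.7036)]  |A|=1068.4255
7. canonical 4-gon: [(40.7135, 43.3333) (55.7196, 26.0046) (99, 67.6251) (99, 80.7036)]
8. shoelace: 1068.4255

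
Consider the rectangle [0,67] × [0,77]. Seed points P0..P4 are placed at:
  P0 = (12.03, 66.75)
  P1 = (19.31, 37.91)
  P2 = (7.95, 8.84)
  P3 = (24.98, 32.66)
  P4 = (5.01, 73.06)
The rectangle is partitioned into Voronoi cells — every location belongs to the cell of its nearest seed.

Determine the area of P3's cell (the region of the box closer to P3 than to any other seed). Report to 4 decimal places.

Area of P3's cell: 2396.8861

1. box [0,67]×[0,77]: [(0, 0) (67, 0) (67, 77) (0, 77)]
2. ⊥bis P3·P0 via (18.505,49.705): [(0, 42.6754) (0, 0) (67, 0) (67, 68.1271)]  |A|=3711.8839
3. ⊥bis P3·P1 via (22.145,35.285): [(44.7164, 59.6621) (0, 11.3684) (0, 0) (67, 0) (67, 68.1271)]  |A|=3011.9164
4. ⊥bis P3·P2 via (16.465,20.75): [(44.7164, 59.6621) (11.7849, 24.096) (45.4882, 0) (67, 0) (67, 68.1271)]  |A|=2396.8861
5. ⊥bis P3·P4 via (14.995,52.86): [(44.7164, 59.6621) (11.7849, 24.096) (45.4882, 0) (67, 0) (67, 68.1271)]  |A|=2396.8861
6. canonical 5-gon: [(44.7164, 59.6621) (11.7849, 24.096) (45.4882, 0) (67, 0) (67, 68.1271)]
7. shoelace: 2396.8861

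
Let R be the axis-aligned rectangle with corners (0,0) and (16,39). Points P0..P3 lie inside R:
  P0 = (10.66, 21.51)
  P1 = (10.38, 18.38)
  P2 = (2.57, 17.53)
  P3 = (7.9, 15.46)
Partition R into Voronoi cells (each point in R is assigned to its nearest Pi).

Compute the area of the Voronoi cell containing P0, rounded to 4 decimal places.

Area of P0's cell: 263.7254

1. box [0,16]×[0,39]: [(0, 0) (16, 0) (16, 39) (0, 39)]
2. ⊥bis P0·P1 via (10.52,19.945): [(0, 20.8861) (16, 19.4548) (16, 39) (0, 39)]  |A|=301.2731
3. ⊥bis P0·P2 via (6.615,19.52): [(0, 32.9661) (6.2165, 20.33) (16, 19.4548) (16, 39) (0, 39)]  |A|=263.7254
4. ⊥bis P0·P3 via (9.28,18.485): [(0, 32.9661) (6.2165, 20.33) (16, 19.4548) (16, 39) (0, 39)]  |A|=263.7254
5. canonical 5-gon: [(0, 32.9661) (6.2165, 20.33) (16, 19.4548) (16, 39) (0, 39)]
6. shoelace: 263.7254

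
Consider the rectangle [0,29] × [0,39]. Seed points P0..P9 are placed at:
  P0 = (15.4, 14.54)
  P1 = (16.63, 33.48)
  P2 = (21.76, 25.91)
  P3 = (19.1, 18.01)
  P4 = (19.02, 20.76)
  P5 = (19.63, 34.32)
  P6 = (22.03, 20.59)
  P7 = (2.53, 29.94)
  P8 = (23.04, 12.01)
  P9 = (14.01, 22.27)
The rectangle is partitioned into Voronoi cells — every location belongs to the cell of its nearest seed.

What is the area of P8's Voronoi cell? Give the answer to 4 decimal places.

1. box [0,29]×[0,39]: [(0, 0) (29, 0) (29, 39) (0, 39)]
2. ⊥bis P8·P0 via (19.22,13.275): [(14.824, 0) (29, 0) (29, 39) (27.7389, 39)]  |A|=301.0246
3. ⊥bis P8·P1 via (19.835,22.745): [(22.6326, 23.5802) (14.824, 0) (29, 0) (29, 25.4813)]  |A|=248.2619
4. ⊥bis P8·P2 via (22.4,18.96): [(21.0618, 18.8368) (14.824, 0) (29, 0) (29, 19.5678)]  |A|=211.1819
5. ⊥bis P8·P3 via (21.07,15.01): [(27.8494, 19.4618) (19.4401, 13.9397) (14.824, 0) (29, 0) (29, 19.5678)]  |A|=195.069
6. ⊥bis P8·P4 via (21.03,16.385): [(27.8494, 19.4618) (19.4401, 13.9397) (14.824, 0) (29, 0) (29, 19.5678)]  |A|=195.069
7. ⊥bis P8·P5 via (21.335,23.165): [(27.8494, 19.4618) (19.4401, 13.9397) (14.824, 0) (29, 0) (29, 19.5678)]  |A|=195.069
8. ⊥bis P8·P6 via (22.535,16.3): [(23.1436, 16.3716) (19.4401, 13.9397) (14.824, 0) (29, 0) (29, 17.061)]  |A|=186.2003
9. ⊥bis P8·P7 via (12.785,20.975): [(23.1436, 16.3716) (19.4401, 13.9397) (14.824, 0) (29, 0) (29, 17.061)]  |A|=186.2003
10. ⊥bis P8·P9 via (18.525,17.14): [(23.1436, 16.3716) (19.4401, 13.9397) (14.824, 0) (29, 0) (29, 17.061)]  |A|=186.2003
11. canonical 5-gon: [(23.1436, 16.3716) (19.4401, 13.9397) (14.824, 0) (29, 0) (29, 17.061)]
12. shoelace: 186.2003

Area of P8's cell: 186.2003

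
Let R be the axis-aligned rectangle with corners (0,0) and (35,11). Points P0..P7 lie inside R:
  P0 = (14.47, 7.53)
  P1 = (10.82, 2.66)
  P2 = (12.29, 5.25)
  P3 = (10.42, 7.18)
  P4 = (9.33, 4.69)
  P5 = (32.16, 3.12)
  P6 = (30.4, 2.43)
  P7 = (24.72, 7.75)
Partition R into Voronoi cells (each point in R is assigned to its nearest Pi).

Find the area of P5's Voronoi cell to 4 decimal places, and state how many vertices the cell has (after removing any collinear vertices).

1. box [0,35]×[0,11]: [(0, 0) (35, 0) (35, 11) (0, 11)]
2. ⊥bis P5·P0 via (23.315,5.325): [(21.9875, 0) (35, 0) (35, 11) (24.7297, 11)]  |A|=128.0551
3. ⊥bis P5·P1 via (21.49,2.89): [(21.9875, 0) (35, 0) (35, 11) (24.7297, 11)]  |A|=128.0551
4. ⊥bis P5·P2 via (22.225,4.185): [(21.9875, 0) (35, 0) (35, 11) (24.7297, 11)]  |A|=128.0551
5. ⊥bis P5·P3 via (21.29,5.15): [(21.9875, 0) (35, 0) (35, 11) (24.7297, 11)]  |A|=128.0551
6. ⊥bis P5·P4 via (20.745,3.905): [(21.9875, 0) (35, 0) (35, 11) (24.7297, 11)]  |A|=128.0551
7. ⊥bis P5·P6 via (31.28,2.775): [(32.3679, 0) (35, 0) (35, 11) (28.0554, 11)]  |A|=52.6716
8. ⊥bis P5·P7 via (28.44,5.435): [(29.5426, 7.2067) (32.3679, 0) (35, 0) (35, 11) (31.9032, 11)]  |A|=45.3738
9. canonical 5-gon: [(29.5426, 7.2067) (32.3679, 0) (35, 0) (35, 11) (31.9032, 11)]
10. shoelace: 45.3738

Area of P5's cell: 45.3738 (5 vertices)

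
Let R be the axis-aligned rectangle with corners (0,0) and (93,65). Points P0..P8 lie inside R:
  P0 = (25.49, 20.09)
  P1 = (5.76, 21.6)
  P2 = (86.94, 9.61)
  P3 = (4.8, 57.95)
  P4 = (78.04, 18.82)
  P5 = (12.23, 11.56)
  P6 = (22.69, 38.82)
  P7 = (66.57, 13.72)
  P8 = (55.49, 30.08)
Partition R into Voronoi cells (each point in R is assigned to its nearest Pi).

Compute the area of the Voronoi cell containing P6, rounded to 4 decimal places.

Area of P6's cell: 946.0568

1. box [0,93]×[0,65]: [(0, 0) (93, 0) (93, 65) (0, 65)]
2. ⊥bis P6·P0 via (24.09,29.455): [(0, 25.8537) (93, 39.7565) (93, 65) (0, 65)]  |A|=2994.1226
3. ⊥bis P6·P1 via (14.225,30.21): [(0, 44.1954) (16.1936, 28.2745) (93, 39.7565) (93, 65) (0, 65)]  |A|=2845.6133
4. ⊥bis P6·P2 via (54.815,24.215): [(0, 44.1954) (16.1936, 28.2745) (59.6114, 34.7652) (73.3571, 65) (0, 65)]  |A|=2127.2424
5. ⊥bis P6·P3 via (13.745,48.385): [(4.5167, 39.7548) (16.1936, 28.2745) (59.6114, 34.7652) (73.3571, 65) (31.5116, 65)]  |A|=1682.5008
6. ⊥bis P6·P4 via (50.365,28.82): [(4.5167, 39.7548) (16.1936, 28.2745) (52.1079, 33.6435) (63.4382, 65) (31.5116, 65)]  |A|=1421.2647
7. ⊥bis P6·P5 via (17.46,25.19): [(4.5167, 39.7548) (16.1936, 28.2745) (52.1079, 33.6435) (63.4382, 65) (31.5116, 65)]  |A|=1421.2647
8. ⊥bis P6·P7 via (44.63,26.27): [(4.5167, 39.7548) (16.1936, 28.2745) (48.5429, 33.1105) (57.6995, 49.1181) (63.4382, 65) (31.5116, 65)]  |A|=1395.1709
9. ⊥bis P6·P8 via (39.09,34.45): [(4.5167, 39.7548) (16.1936, 28.2745) (38.3261, 31.5832) (47.2305, 65) (31.5116, 65)]  |A|=946.0568
10. canonical 5-gon: [(4.5167, 39.7548) (16.1936, 28.2745) (38.3261, 31.5832) (47.2305, 65) (31.5116, 65)]
11. shoelace: 946.0568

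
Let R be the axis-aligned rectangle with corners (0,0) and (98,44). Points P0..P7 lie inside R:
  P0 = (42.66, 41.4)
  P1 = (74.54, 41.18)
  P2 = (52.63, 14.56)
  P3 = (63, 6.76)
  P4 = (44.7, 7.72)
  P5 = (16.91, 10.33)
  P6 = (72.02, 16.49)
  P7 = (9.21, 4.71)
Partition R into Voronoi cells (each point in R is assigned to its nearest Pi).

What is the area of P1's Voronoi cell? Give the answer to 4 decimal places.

1. box [0,98]×[0,44]: [(0, 0) (98, 0) (98, 44) (0, 44)]
2. ⊥bis P1·P0 via (58.6,41.29): [(58.3151, 0) (98, 0) (98, 44) (58.6187, 44)]  |A|=1739.4572
3. ⊥bis P1·P2 via (63.585,27.87): [(58.5361, 32.0256) (97.4462, 0) (98, 0) (98, 44) (58.6187, 44)]  |A|=1112.8577
4. ⊥bis P1·P3 via (68.77,23.97): [(58.5361, 32.0256) (68.0164, 24.2227) (98, 14.1701) (98, 44) (58.6187, 44)]  |A|=893.7163
5. ⊥bis P1·P4 via (59.62,24.45): [(58.5361, 32.0256) (68.0164, 24.2227) (98, 14.1701) (98, 44) (58.6187, 44)]  |A|=893.7163
6. ⊥bis P1·P5 via (45.725,25.755): [(58.5361, 32.0256) (68.0164, 24.2227) (98, 14.1701) (98, 44) (58.6187, 44)]  |A|=893.7163
7. ⊥bis P1·P6 via (73.28,28.835): [(58.5361, 32.0256) (60.8741, 30.1012) (98, 26.3119) (98, 44) (58.6187, 44)]  |A|=616.0964
8. ⊥bis P1·P7 via (41.875,22.945): [(58.5361, 32.0256) (60.8741, 30.1012) (98, 26.3119) (98, 44) (58.6187, 44)]  |A|=616.0964
9. canonical 5-gon: [(58.5361, 32.0256) (60.8741, 30.1012) (98, 26.3119) (98, 44) (58.6187, 44)]
10. shoelace: 616.0964

Area of P1's cell: 616.0964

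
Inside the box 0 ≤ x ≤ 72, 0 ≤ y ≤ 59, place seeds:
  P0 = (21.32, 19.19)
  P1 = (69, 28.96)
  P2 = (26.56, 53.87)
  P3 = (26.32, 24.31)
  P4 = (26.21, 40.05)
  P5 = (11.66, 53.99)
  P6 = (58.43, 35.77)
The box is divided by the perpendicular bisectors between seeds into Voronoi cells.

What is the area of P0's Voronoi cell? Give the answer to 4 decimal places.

Area of P0's cell: 962.4963

1. box [0,72]×[0,59]: [(0, 0) (72, 0) (72, 59) (0, 59)]
2. ⊥bis P0·P1 via (45.16,24.075): [(0, 0) (50.0932, 0) (38.0036, 59) (0, 59)]  |A|=2598.8542
3. ⊥bis P0·P2 via (23.94,36.53): [(0, 40.1472) (0, 0) (50.0932, 0) (43.2043, 33.6192)]  |A|=1709.3137
4. ⊥bis P0·P3 via (23.82,21.75): [(5.893, 39.2568) (0, 40.1472) (0, 0) (46.092, 0)]  |A|=1023.0068
5. ⊥bis P0·P4 via (23.765,29.62): [(13.2329, 32.0889) (0, 35.191) (0, 0) (46.092, 0)]  |A|=972.3615
6. ⊥bis P0·P5 via (16.49,36.59): [(13.2329, 32.0889) (6.2077, 33.7358) (0, 32.0126) (0, 0) (46.092, 0)]  |A|=962.4963
7. ⊥bis P0·P6 via (39.875,27.48): [(13.2329, 32.0889) (6.2077, 33.7358) (0, 32.0126) (0, 0) (46.092, 0)]  |A|=962.4963
8. canonical 5-gon: [(13.2329, 32.0889) (6.2077, 33.7358) (0, 32.0126) (0, 0) (46.092, 0)]
9. shoelace: 962.4963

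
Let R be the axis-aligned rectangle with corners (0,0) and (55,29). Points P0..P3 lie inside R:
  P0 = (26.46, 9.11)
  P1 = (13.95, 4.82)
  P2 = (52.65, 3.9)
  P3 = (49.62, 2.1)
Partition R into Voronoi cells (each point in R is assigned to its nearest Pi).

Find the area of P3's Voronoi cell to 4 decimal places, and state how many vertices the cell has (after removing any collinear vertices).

Area of P3's cell: 153.1593 (3 vertices)

1. box [0,55]×[0,29]: [(0, 0) (55, 0) (55, 29) (0, 29)]
2. ⊥bis P3·P0 via (38.04,5.605): [(36.3435, 0) (55, 0) (55, 29) (45.1211, 29)]  |A|=413.7629
3. ⊥bis P3·P1 via (31.785,3.46): [(36.3435, 0) (55, 0) (55, 29) (45.1211, 29)]  |A|=413.7629
4. ⊥bis P3·P2 via (51.135,3): [(41.9376, 18.4822) (36.3435, 0) (52.9172, 0)]  |A|=153.1593
5. canonical 3-gon: [(41.9376, 18.4822) (36.3435, 0) (52.9172, 0)]
6. shoelace: 153.1593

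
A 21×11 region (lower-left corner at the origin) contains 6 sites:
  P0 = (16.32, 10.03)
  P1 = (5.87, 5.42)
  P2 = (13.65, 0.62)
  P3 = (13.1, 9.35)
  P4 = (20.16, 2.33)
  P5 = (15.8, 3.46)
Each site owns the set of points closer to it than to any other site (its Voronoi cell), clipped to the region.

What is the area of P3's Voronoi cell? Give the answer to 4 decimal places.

Area of P3's cell: 31.6684

1. box [0,21]×[0,11]: [(0, 0) (21, 0) (21, 11) (0, 11)]
2. ⊥bis P3·P0 via (14.71,9.69): [(0, 0) (16.7563, 0) (14.4334, 11) (0, 11)]  |A|=171.5433
3. ⊥bis P3·P1 via (9.485,7.385): [(13.4993, 0) (16.7563, 0) (14.4334, 11) (7.52, 11)]  |A|=55.9374
4. ⊥bis P3·P2 via (13.375,4.985): [(10.8752, 4.8275) (15.673, 5.1298) (14.4334, 11) (7.52, 11)]  |A|=35.6059
5. ⊥bis P3·P4 via (16.63,5.84): [(10.8752, 4.8275) (15.673, 5.1298) (14.4334, 11) (7.52, 11)]  |A|=35.6059
6. ⊥bis P3·P5 via (14.45,6.405): [(10.8752, 4.8275) (11.03, 4.8373) (15.3195, 6.8036) (14.4334, 11) (7.52, 11)]  |A|=31.6684
7. canonical 5-gon: [(10.8752, 4.8275) (11.03, 4.8373) (15.3195, 6.8036) (14.4334, 11) (7.52, 11)]
8. shoelace: 31.6684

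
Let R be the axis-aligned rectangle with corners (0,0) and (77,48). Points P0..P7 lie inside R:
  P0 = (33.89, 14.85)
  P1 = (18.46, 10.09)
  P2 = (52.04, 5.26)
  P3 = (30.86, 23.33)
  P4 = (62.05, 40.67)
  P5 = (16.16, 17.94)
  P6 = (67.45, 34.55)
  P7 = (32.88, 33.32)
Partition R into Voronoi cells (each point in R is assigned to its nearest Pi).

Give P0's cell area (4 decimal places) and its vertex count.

1. box [0,77]×[0,48]: [(0, 0) (77, 0) (77, 48) (0, 48)]
2. ⊥bis P0·P1 via (26.175,12.47): [(30.0219, 0) (77, 0) (77, 48) (15.2144, 48)]  |A|=2610.3307
3. ⊥bis P0·P2 via (42.965,10.055): [(30.0219, 0) (37.6522, 0) (63.0142, 48) (15.2144, 48)]  |A|=1330.3235
4. ⊥bis P0·P3 via (32.375,19.09): [(24.9511, 16.4374) (30.0219, 0) (37.6522, 0) (51.3145, 25.8573)]  |A|=339.2056
5. ⊥bis P0·P4 via (47.97,27.76): [(50.1094, 25.4267) (24.9511, 16.4374) (30.0219, 0) (37.6522, 0) (50.7296, 24.7503)]  |A|=338.6645
6. ⊥bis P0·P5 via (25.025,16.395): [(50.1094, 25.4267) (25.0378, 16.4683) (25.003, 16.269) (30.0219, 0) (37.6522, 0) (50.7296, 24.7503)]  |A|=338.6564
7. ⊥bis P0·P6 via (50.67,24.7): [(50.4819, 25.0205) (50.1094, 25.4267) (25.0378, 16.4683) (25.003, 16.269) (30.0219, 0) (37.6522, 0) (50.6874, 24.6704)]  |A|=338.6408
8. ⊥bis P0·P7 via (33.385,24.085): [(50.4822, 25.0199) (48.6979, 24.9224) (25.0378, 16.4683) (25.003, 16.269) (30.0219, 0) (37.6522, 0) (50.6874, 24.6704)]  |A|=338.2596
9. canonical 7-gon: [(50.4822, 25.0199) (48.6979, 24.9224) (25.0378, 16.4683) (25.003, 16.269) (30.0219, 0) (37.6522, 0) (50.6874, 24.6704)]
10. shoelace: 338.2596

Area of P0's cell: 338.2596 (7 vertices)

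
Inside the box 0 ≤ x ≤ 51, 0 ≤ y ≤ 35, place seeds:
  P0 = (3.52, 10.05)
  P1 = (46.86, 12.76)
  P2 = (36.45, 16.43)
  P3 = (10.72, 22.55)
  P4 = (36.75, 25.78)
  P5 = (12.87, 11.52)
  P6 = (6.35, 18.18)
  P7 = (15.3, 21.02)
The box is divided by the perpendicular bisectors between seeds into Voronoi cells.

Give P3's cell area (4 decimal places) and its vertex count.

Area of P3's cell: 188.8097 (4 vertices)

1. box [0,51]×[0,35]: [(0, 0) (51, 0) (51, 35) (0, 35)]
2. ⊥bis P3·P0 via (7.12,16.3): [(0, 20.4011) (35.4186, 0) (51, 0) (51, 35) (0, 35)]  |A|=1423.7103
3. ⊥bis P3·P1 via (28.79,17.655): [(0, 20.4011) (25.5476, 5.6857) (33.4886, 35) (0, 35)]  |A|=677.331
4. ⊥bis P3·P2 via (23.585,19.49): [(0, 20.4011) (20.9337, 8.3433) (27.2741, 35) (0, 35)]  |A|=516.3234
5. ⊥bis P3·P4 via (23.735,24.165): [(0, 20.4011) (20.9337, 8.3433) (24.0648, 21.5072) (22.3905, 35) (0, 35)]  |A|=483.3765
6. ⊥bis P3·P5 via (11.795,17.035): [(0, 20.4011) (7.3486, 16.1683) (23.5459, 19.3255) (24.0648, 21.5072) (22.3905, 35) (0, 35)]  |A|=398.5594
7. ⊥bis P3·P6 via (8.535,20.365): [(0, 28.9) (11.8536, 17.0464) (23.5459, 19.3255) (24.0648, 21.5072) (22.3905, 35) (0, 35)]  |A|=335.4275
8. ⊥bis P3·P7 via (13.01,21.785): [(0, 28.9) (11.5338, 17.3662) (17.4246, 35) (0, 35)]  |A|=188.8097
9. canonical 4-gon: [(0, 28.9) (11.5338, 17.3662) (17.4246, 35) (0, 35)]
10. shoelace: 188.8097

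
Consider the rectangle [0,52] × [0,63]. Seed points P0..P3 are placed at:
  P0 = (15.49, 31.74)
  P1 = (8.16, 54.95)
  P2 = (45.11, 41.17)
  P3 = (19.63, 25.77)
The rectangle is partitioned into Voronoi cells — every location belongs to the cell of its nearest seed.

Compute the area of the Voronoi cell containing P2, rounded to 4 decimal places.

Area of P2's cell: 990.5421

1. box [0,52]×[0,63]: [(0, 0) (52, 0) (52, 63) (0, 63)]
2. ⊥bis P2·P0 via (30.3,36.455): [(41.906, 0) (52, 0) (52, 63) (21.849, 63)]  |A|=1267.7173
3. ⊥bis P2·P1 via (26.635,48.06): [(26.619, 48.0171) (41.906, 0) (52, 0) (52, 63) (32.2067, 63)]  |A|=1190.1233
4. ⊥bis P2·P3 via (32.37,33.47): [(26.619, 48.0171) (30.0041, 37.3846) (52, 0.9913) (52, 63) (32.2067, 63)]  |A|=990.5421
5. canonical 5-gon: [(26.619, 48.0171) (30.0041, 37.3846) (52, 0.9913) (52, 63) (32.2067, 63)]
6. shoelace: 990.5421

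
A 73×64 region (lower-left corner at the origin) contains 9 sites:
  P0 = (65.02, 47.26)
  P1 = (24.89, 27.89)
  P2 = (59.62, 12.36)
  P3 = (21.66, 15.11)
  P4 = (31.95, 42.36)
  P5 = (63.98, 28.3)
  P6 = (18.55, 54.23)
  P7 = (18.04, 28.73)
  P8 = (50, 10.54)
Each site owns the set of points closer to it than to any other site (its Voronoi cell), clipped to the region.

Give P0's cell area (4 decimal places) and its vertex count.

Area of P0's cell: 662.1865 (4 vertices)

1. box [0,73]×[0,64]: [(0, 0) (73, 0) (73, 64) (0, 64)]
2. ⊥bis P0·P1 via (44.955,37.575): [(63.0917, 0) (73, 0) (73, 64) (32.2001, 64)]  |A|=1622.6593
3. ⊥bis P0·P2 via (62.32,29.81): [(47.604, 32.087) (73, 28.1575) (73, 64) (32.2001, 64)]  |A|=1106.1519
4. ⊥bis P0·P3 via (43.34,31.185): [(47.604, 32.087) (73, 28.1575) (73, 64) (32.2001, 64)]  |A|=1106.1519
5. ⊥bis P0·P4 via (48.485,44.81): [(50.4351, 31.6489) (73, 28.1575) (73, 64) (45.6416, 64)]  |A|=846.9281
6. ⊥bis P0·P5 via (64.5,37.78): [(49.4039, 38.6081) (73, 37.3138) (73, 64) (45.6416, 64)]  |A|=662.1865
7. ⊥bis P0·P6 via (41.785,50.745): [(49.4039, 38.6081) (73, 37.3138) (73, 64) (45.6416, 64)]  |A|=662.1865
8. ⊥bis P0·P7 via (41.53,37.995): [(49.4039, 38.6081) (73, 37.3138) (73, 64) (45.6416, 64)]  |A|=662.1865
9. ⊥bis P0·P8 via (57.51,28.9): [(49.4039, 38.6081) (73, 37.3138) (73, 64) (45.6416, 64)]  |A|=662.1865
10. canonical 4-gon: [(49.4039, 38.6081) (73, 37.3138) (73, 64) (45.6416, 64)]
11. shoelace: 662.1865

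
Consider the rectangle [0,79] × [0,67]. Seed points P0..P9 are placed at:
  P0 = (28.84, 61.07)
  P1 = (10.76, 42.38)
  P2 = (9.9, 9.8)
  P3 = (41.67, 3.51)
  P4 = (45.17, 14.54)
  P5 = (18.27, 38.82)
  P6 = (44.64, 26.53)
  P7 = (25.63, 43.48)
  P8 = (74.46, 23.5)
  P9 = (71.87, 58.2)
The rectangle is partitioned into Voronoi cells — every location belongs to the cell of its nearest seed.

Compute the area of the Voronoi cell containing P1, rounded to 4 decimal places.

1. box [0,79]×[0,67]: [(0, 0) (79, 0) (79, 67) (0, 67)]
2. ⊥bis P1·P0 via (19.8,51.725): [(0, 0) (73.2701, 0) (4.0096, 67) (0, 67)]  |A|=2588.8728
3. ⊥bis P1·P2 via (10.33,26.09): [(0, 26.3627) (47.3089, 25.1139) (4.0096, 67) (0, 67)]  |A|=1045.2286
4. ⊥bis P1·P3 via (26.215,22.945): [(0, 26.3627) (29.5325, 25.5831) (39.0226, 33.1298) (4.0096, 67) (0, 67)]  |A|=975.9255
5. ⊥bis P1·P4 via (27.965,28.46): [(0, 26.3627) (25.7189, 25.6838) (34.9391, 37.08) (4.0096, 67) (0, 67)]  |A|=919.5789
6. ⊥bis P1·P5 via (14.515,40.6): [(0, 26.3627) (7.67, 26.1602) (19.7922, 51.7325) (4.0096, 67) (0, 67)]  |A|=532.0572
7. ⊥bis P1·P6 via (27.7,34.455): [(0, 26.3627) (7.67, 26.1602) (19.7922, 51.7325) (4.0096, 67) (0, 67)]  |A|=532.0572
8. ⊥bis P1·P7 via (18.195,42.93): [(0, 26.3627) (7.67, 26.1602) (17.8473, 47.6297) (17.3705, 54.0752) (4.0096, 67) (0, 67)]  |A|=524.8114
9. ⊥bis P1·P8 via (42.61,32.94): [(0, 26.3627) (7.67, 26.1602) (17.8473, 47.6297) (17.3705, 54.0752) (4.0096, 67) (0, 67)]  |A|=524.8114
10. ⊥bis P1·P9 via (41.315,50.29): [(0, 26.3627) (7.67, 26.1602) (17.8473, 47.6297) (17.3705, 54.0752) (4.0096, 67) (0, 67)]  |A|=524.8114
11. canonical 6-gon: [(0, 26.3627) (7.67, 26.1602) (17.8473, 47.6297) (17.3705, 54.0752) (4.0096, 67) (0, 67)]
12. shoelace: 524.8114

Area of P1's cell: 524.8114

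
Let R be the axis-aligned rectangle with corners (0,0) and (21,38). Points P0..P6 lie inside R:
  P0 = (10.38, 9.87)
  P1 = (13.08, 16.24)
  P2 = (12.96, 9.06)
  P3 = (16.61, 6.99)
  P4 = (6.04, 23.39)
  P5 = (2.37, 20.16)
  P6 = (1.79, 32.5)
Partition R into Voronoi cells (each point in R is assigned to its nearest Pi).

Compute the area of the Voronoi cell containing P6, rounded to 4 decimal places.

Area of P6's cell: 146.6268

1. box [0,21]×[0,38]: [(0, 0) (21, 0) (21, 38) (0, 38)]
2. ⊥bis P6·P0 via (6.085,21.185): [(0, 18.8752) (21, 26.8465) (21, 38) (0, 38)]  |A|=317.9218
3. ⊥bis P6·P1 via (7.435,24.37): [(0, 19.2076) (21, 33.7887) (21, 38) (0, 38)]  |A|=241.5387
4. ⊥bis P6·P2 via (7.375,20.78): [(0, 19.2076) (21, 33.7887) (21, 38) (0, 38)]  |A|=241.5387
5. ⊥bis P6·P3 via (9.2,19.745): [(0, 19.2076) (21, 33.7887) (21, 38) (0, 38)]  |A|=241.5387
6. ⊥bis P6·P4 via (3.915,27.945): [(0, 26.1186) (21, 35.9155) (21, 38) (0, 38)]  |A|=146.6422
7. ⊥bis P6·P5 via (2.08,26.33): [(0, 26.2322) (0.2709, 26.245) (21, 35.9155) (21, 38) (0, 38)]  |A|=146.6268
8. canonical 5-gon: [(0, 26.2322) (0.2709, 26.245) (21, 35.9155) (21, 38) (0, 38)]
9. shoelace: 146.6268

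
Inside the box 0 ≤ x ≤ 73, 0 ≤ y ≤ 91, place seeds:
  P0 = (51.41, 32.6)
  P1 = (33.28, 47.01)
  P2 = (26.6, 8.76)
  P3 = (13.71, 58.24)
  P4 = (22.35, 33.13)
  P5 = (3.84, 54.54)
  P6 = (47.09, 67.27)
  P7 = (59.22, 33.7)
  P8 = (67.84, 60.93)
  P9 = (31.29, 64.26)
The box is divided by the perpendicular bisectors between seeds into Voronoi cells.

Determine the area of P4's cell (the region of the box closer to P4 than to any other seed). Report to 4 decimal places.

Area of P4's cell: 745.3619

1. box [0,73]×[0,91]: [(0, 0) (73, 0) (73, 91) (0, 91)]
2. ⊥bis P4·P0 via (36.88,32.865): [(0, 0) (36.2806, 0) (37.9403, 91) (0, 91)]  |A|=3377.0499
3. ⊥bis P4·P1 via (27.815,40.07): [(0, 61.9733) (0, 0) (36.2806, 0) (36.8812, 32.9307)]  |A|=1740.1977
4. ⊥bis P4·P2 via (24.475,20.945): [(0, 61.9733) (0, 16.6767) (36.7015, 23.0772) (36.8812, 32.9307)]  |A|=1015.5401
5. ⊥bis P4·P3 via (18.03,45.685): [(19.8773, 46.3206) (0, 39.4811) (0, 16.6767) (36.7015, 23.0772) (36.8812, 32.9307)]  |A|=791.9979
6. ⊥bis P4·P5 via (13.095,43.835): [(19.8773, 46.3206) (13.3869, 44.0874) (0, 32.5137) (0, 16.6767) (36.7015, 23.0772) (36.8812, 32.9307)]  |A|=745.3619
7. ⊥bis P4·P6 via (34.72,50.2): [(19.8773, 46.3206) (13.3869, 44.0874) (0, 32.5137) (0, 16.6767) (36.7015, 23.0772) (36.8812, 32.9307)]  |A|=745.3619
8. ⊥bis P4·P7 via (40.785,33.415): [(19.8773, 46.3206) (13.3869, 44.0874) (0, 32.5137) (0, 16.6767) (36.7015, 23.0772) (36.8812, 32.9307)]  |A|=745.3619
9. ⊥bis P4·P8 via (45.095,47.03): [(19.8773, 46.3206) (13.3869, 44.0874) (0, 32.5137) (0, 16.6767) (36.7015, 23.0772) (36.8812, 32.9307)]  |A|=745.3619
10. ⊥bis P4·P9 via (26.82,48.695): [(19.8773, 46.3206) (13.3869, 44.0874) (0, 32.5137) (0, 16.6767) (36.7015, 23.0772) (36.8812, 32.9307)]  |A|=745.3619
11. canonical 6-gon: [(19.8773, 46.3206) (13.3869, 44.0874) (0, 32.5137) (0, 16.6767) (36.7015, 23.0772) (36.8812, 32.9307)]
12. shoelace: 745.3619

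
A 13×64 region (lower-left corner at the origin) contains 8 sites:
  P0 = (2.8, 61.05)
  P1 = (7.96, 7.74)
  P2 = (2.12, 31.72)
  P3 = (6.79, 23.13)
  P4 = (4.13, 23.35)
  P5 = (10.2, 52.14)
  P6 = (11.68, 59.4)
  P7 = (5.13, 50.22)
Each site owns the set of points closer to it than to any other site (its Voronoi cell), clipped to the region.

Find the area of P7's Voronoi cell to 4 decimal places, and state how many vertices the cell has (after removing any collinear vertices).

Area of P7's cell: 131.4500 (4 vertices)

1. box [0,13]×[0,64]: [(0, 0) (13, 0) (13, 64) (0, 64)]
2. ⊥bis P7·P0 via (3.965,55.635): [(0, 54.782) (0, 0) (13, 0) (13, 57.5788)]  |A|=730.345
3. ⊥bis P7·P1 via (6.545,28.98): [(0, 54.782) (0, 28.544) (13, 29.41) (13, 57.5788)]  |A|=353.644
4. ⊥bis P7·P2 via (3.625,40.97): [(0, 54.782) (0, 41.5598) (13, 39.4447) (13, 57.5788)]  |A|=203.8161
5. ⊥bis P7·P3 via (5.96,36.675): [(0, 54.782) (0, 41.5598) (13, 39.4447) (13, 57.5788)]  |A|=203.8161
6. ⊥bis P7·P4 via (4.63,36.785): [(0, 54.782) (0, 41.5598) (13, 39.4447) (13, 57.5788)]  |A|=203.8161
7. ⊥bis P7·P5 via (7.665,51.18): [(5.8263, 56.0354) (0, 54.782) (0, 41.5598) (12.0507, 39.5991)]  |A|=131.45
8. ⊥bis P7·P6 via (8.405,54.81): [(5.8263, 56.0354) (0, 54.782) (0, 41.5598) (12.0507, 39.5991)]  |A|=131.45
9. canonical 4-gon: [(5.8263, 56.0354) (0, 54.782) (0, 41.5598) (12.0507, 39.5991)]
10. shoelace: 131.45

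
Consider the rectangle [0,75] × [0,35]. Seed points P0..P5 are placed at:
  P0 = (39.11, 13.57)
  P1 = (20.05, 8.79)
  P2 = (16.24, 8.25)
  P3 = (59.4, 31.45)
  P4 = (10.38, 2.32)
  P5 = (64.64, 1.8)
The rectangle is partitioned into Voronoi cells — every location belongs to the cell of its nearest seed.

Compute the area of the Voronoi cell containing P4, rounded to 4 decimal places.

Area of P4's cell: 172.0082

1. box [0,75]×[0,35]: [(0, 0) (75, 0) (75, 35) (0, 35)]
2. ⊥bis P4·P0 via (24.745,7.945): [(0, 0) (27.8561, 0) (14.1509, 35) (0, 35)]  |A|=735.1219
3. ⊥bis P4·P1 via (15.215,5.555): [(0, 28.2952) (0, 0) (18.9317, 0)]  |A|=267.8386
4. ⊥bis P4·P2 via (13.31,5.285): [(0, 18.4379) (0, 0) (18.6581, 0)]  |A|=172.0082
5. ⊥bis P4·P3 via (34.89,16.885): [(0, 18.4379) (0, 0) (18.6581, 0)]  |A|=172.0082
6. ⊥bis P4·P5 via (37.51,2.06): [(0, 18.4379) (0, 0) (18.6581, 0)]  |A|=172.0082
7. canonical 3-gon: [(0, 18.4379) (0, 0) (18.6581, 0)]
8. shoelace: 172.0082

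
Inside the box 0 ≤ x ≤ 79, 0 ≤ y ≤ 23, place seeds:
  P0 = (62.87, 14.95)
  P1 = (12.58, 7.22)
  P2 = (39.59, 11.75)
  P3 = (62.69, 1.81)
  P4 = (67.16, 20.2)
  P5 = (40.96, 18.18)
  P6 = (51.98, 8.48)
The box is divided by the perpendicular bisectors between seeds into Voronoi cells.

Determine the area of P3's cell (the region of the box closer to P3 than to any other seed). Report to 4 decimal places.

Area of P3's cell: 184.0965

1. box [0,79]×[0,23]: [(0, 0) (79, 0) (79, 23) (0, 23)]
2. ⊥bis P3·P0 via (62.78,8.38): [(0, 9.24) (0, 0) (79, 0) (79, 8.1578)]  |A|=687.2134
3. ⊥bis P3·P1 via (37.635,4.515): [(38.0888, 8.7182) (37.1475, 0) (79, 0) (79, 8.1578)]  |A|=349.3127
4. ⊥bis P3·P2 via (51.14,6.78): [(51.8927, 8.5291) (48.2225, 0) (79, 0) (79, 8.1578)]  |A|=241.8209
5. ⊥bis P3·P4 via (64.925,11.005): [(76.4976, 8.1921) (51.8927, 8.5291) (48.2225, 0) (79, 0) (79, 7.5838)]  |A|=241.1027
6. ⊥bis P3·P5 via (51.825,9.995): [(76.4976, 8.1921) (51.8927, 8.5291) (48.2225, 0) (79, 0) (79, 7.5838)]  |A|=241.1027
7. ⊥bis P3·P6 via (57.335,5.145): [(76.4976, 8.1921) (59.3787, 8.4266) (54.1308, 0) (79, 0) (79, 7.5838)]  |A|=184.0965
8. canonical 5-gon: [(76.4976, 8.1921) (59.3787, 8.4266) (54.1308, 0) (79, 0) (79, 7.5838)]
9. shoelace: 184.0965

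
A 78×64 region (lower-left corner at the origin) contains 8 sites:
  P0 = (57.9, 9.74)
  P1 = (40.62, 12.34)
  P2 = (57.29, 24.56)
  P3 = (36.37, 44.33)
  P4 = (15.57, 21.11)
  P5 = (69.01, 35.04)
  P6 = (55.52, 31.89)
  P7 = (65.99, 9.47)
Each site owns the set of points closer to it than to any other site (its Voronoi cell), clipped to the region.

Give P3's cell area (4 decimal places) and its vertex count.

1. box [0,78]×[0,64]: [(0, 0) (78, 0) (78, 64) (0, 64)]
2. ⊥bis P3·P0 via (47.135,27.035): [(0, 0) (3.7007, 0) (78, 46.2464) (78, 64) (0, 64)]  |A|=3273.961
3. ⊥bis P3·P1 via (38.495,28.335): [(0, 23.2208) (52.1349, 30.1471) (78, 46.2464) (78, 64) (0, 64)]  |A|=2612.8716
4. ⊥bis P3·P2 via (46.83,34.445): [(0, 23.2208) (41.4236, 28.7241) (74.7603, 64) (0, 64)]  |A|=2163.23
5. ⊥bis P3·P4 via (25.97,32.72): [(0, 55.9834) (31.8506, 27.4523) (41.4236, 28.7241) (74.7603, 64) (0, 64)]  |A|=1641.4754
6. ⊥bis P3·P5 via (52.69,39.685): [(0, 55.9834) (31.8506, 27.4523) (41.4236, 28.7241) (53.0813, 41.06) (59.6105, 64) (0, 64)]  |A|=1467.7072
7. ⊥bis P3·P6 via (45.945,38.11): [(0, 55.9834) (31.8506, 27.4523) (39.699, 28.495) (57.1519, 55.3619) (59.6105, 64) (0, 64)]  |A|=1388.2829
8. ⊥bis P3·P7 via (51.18,26.9): [(0, 55.9834) (31.8506, 27.4523) (39.699, 28.495) (57.1519, 55.3619) (59.6105, 64) (0, 64)]  |A|=1388.2829
9. canonical 6-gon: [(0, 55.9834) (31.8506, 27.4523) (39.699, 28.495) (57.1519, 55.3619) (59.6105, 64) (0, 64)]
10. shoelace: 1388.2829

Area of P3's cell: 1388.2829 (6 vertices)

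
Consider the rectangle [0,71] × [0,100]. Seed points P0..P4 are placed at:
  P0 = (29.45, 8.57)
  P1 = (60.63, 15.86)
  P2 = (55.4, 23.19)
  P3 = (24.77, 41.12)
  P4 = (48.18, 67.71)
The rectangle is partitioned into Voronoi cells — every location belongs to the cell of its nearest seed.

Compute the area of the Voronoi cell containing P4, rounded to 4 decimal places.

1. box [0,71]×[0,100]: [(0, 0) (71, 0) (71, 100) (0, 100)]
2. ⊥bis P4·P0 via (38.815,38.14): [(0, 50.4329) (71, 27.9468) (71, 100) (0, 100)]  |A|=4317.5185
3. ⊥bis P4·P1 via (54.405,41.785): [(0, 50.4329) (38.9917, 38.084) (71, 45.7697) (71, 100) (0, 100)]  |A|=4032.2782
4. ⊥bis P4·P2 via (51.79,45.45): [(0, 50.4329) (27.9443, 41.5828) (71, 48.5654) (71, 100) (0, 100)]  |A|=3873.6448
5. ⊥bis P4·P3 via (36.475,54.415): [(0, 86.5278) (47.4561, 44.7472) (71, 48.5654) (71, 100) (0, 100)]  |A|=2886.6302
6. canonical 5-gon: [(0, 86.5278) (47.4561, 44.7472) (71, 48.5654) (71, 100) (0, 100)]
7. shoelace: 2886.6302

Area of P4's cell: 2886.6302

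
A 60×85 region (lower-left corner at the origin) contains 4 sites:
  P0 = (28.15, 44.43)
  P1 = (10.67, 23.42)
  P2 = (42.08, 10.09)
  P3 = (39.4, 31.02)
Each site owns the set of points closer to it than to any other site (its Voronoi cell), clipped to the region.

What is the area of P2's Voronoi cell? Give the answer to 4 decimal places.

1. box [0,60]×[0,85]: [(0, 0) (60, 0) (60, 85) (0, 85)]
2. ⊥bis P2·P0 via (35.115,27.26): [(0, 13.0156) (0, 0) (60, 0) (60, 37.3546)]  |A|=1511.1062
3. ⊥bis P2·P1 via (26.375,16.755): [(29.9428, 25.1619) (19.2644, 0) (60, 0) (60, 37.3546)]  |A|=1073.88
4. ⊥bis P2·P3 via (40.74,20.555): [(27.2549, 18.8283) (19.2644, 0) (60, 0) (60, 23.0212)]  |A|=760.4062
5. canonical 4-gon: [(27.2549, 18.8283) (19.2644, 0) (60, 0) (60, 23.0212)]
6. shoelace: 760.4062

Area of P2's cell: 760.4062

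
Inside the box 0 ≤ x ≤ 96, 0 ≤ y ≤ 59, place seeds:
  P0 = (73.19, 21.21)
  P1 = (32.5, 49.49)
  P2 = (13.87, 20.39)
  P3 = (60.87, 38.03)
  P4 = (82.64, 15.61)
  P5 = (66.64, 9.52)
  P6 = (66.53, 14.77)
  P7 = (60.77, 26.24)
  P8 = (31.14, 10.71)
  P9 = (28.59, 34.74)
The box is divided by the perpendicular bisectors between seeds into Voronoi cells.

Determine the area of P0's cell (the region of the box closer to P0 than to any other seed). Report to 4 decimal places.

Area of P0's cell: 367.7047

1. box [0,96]×[0,59]: [(0, 0) (96, 0) (96, 59) (0, 59)]
2. ⊥bis P0·P1 via (52.845,35.35): [(28.2764, 0) (96, 0) (96, 59) (69.282, 59)]  |A|=2786.0281
3. ⊥bis P0·P2 via (43.53,20.8): [(43.5144, 21.925) (43.8175, 0) (96, 0) (96, 59) (69.282, 59)]  |A|=2615.6583
4. ⊥bis P0·P3 via (67.03,29.62): [(43.6449, 12.4913) (43.8175, 0) (96, 0) (96, 50.8394)]  |A|=1656.7653
5. ⊥bis P0·P4 via (77.915,18.41): [(43.6449, 12.4913) (43.8175, 0) (67.0054, 0) (96, 48.9284) (96, 50.8394)]  |A|=947.4343
6. ⊥bis P0·P5 via (69.915,15.365): [(57.2537, 22.4592) (74.5662, 12.7589) (96, 48.9284) (96, 50.8394)]  |A|=454.0717
7. ⊥bis P0·P6 via (69.86,17.99): [(62.1035, 26.0115) (74.7, 12.9847) (96, 48.9284) (96, 50.8394)]  |A|=397.5067
8. ⊥bis P0·P7 via (66.98,23.725): [(70.3532, 32.0541) (66.1931, 21.7821) (74.7, 12.9847) (96, 48.9284) (96, 50.8394)]  |A|=367.7047
9. ⊥bis P0·P8 via (52.165,15.96): [(70.3532, 32.0541) (66.1931, 21.7821) (74.7, 12.9847) (96, 48.9284) (96, 50.8394)]  |A|=367.7047
10. ⊥bis P0·P9 via (50.89,27.975): [(70.3532, 32.0541) (66.1931, 21.7821) (74.7, 12.9847) (96, 48.9284) (96, 50.8394)]  |A|=367.7047
11. canonical 5-gon: [(70.3532, 32.0541) (66.1931, 21.7821) (74.7, 12.9847) (96, 48.9284) (96, 50.8394)]
12. shoelace: 367.7047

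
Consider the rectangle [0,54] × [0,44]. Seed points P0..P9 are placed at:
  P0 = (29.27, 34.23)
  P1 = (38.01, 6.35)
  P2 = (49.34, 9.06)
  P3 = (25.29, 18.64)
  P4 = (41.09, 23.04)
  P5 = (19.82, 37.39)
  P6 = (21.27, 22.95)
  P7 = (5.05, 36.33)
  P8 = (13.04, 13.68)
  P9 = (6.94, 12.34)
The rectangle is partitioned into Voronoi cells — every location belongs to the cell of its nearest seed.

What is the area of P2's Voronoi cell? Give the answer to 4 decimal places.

Area of P2's cell: 186.4837

1. box [0,54]×[0,44]: [(0, 0) (54, 0) (54, 44) (0, 44)]
2. ⊥bis P2·P0 via (39.305,21.645): [(12.1598, 0) (54, 0) (54, 33.3625)]  |A|=697.9466
3. ⊥bis P2·P1 via (43.675,7.705): [(40.1748, 22.3386) (45.5179, 0) (54, 0) (54, 33.3625)]  |A|=325.3595
4. ⊥bis P2·P3 via (37.315,13.85): [(40.9391, 22.948) (40.3705, 21.5206) (45.5179, 0) (54, 0) (54, 33.3625)]  |A|=324.9874
5. ⊥bis P2·P4 via (45.215,16.05): [(42.1164, 14.2214) (45.5179, 0) (54, 0) (54, 21.2343)]  |A|=186.4837
6. ⊥bis P2·P5 via (34.58,23.225): [(42.1164, 14.2214) (45.5179, 0) (54, 0) (54, 21.2343)]  |A|=186.4837
7. ⊥bis P2·P6 via (35.305,16.005): [(42.1164, 14.2214) (45.5179, 0) (54, 0) (54, 21.2343)]  |A|=186.4837
8. ⊥bis P2·P7 via (27.195,22.695): [(42.1164, 14.2214) (45.5179, 0) (54, 0) (54, 21.2343)]  |A|=186.4837
9. ⊥bis P2·P8 via (31.19,11.37): [(42.1164, 14.2214) (45.5179, 0) (54, 0) (54, 21.2343)]  |A|=186.4837
10. ⊥bis P2·P9 via (28.14,10.7): [(42.1164, 14.2214) (45.5179, 0) (54, 0) (54, 21.2343)]  |A|=186.4837
11. canonical 4-gon: [(42.1164, 14.2214) (45.5179, 0) (54, 0) (54, 21.2343)]
12. shoelace: 186.4837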